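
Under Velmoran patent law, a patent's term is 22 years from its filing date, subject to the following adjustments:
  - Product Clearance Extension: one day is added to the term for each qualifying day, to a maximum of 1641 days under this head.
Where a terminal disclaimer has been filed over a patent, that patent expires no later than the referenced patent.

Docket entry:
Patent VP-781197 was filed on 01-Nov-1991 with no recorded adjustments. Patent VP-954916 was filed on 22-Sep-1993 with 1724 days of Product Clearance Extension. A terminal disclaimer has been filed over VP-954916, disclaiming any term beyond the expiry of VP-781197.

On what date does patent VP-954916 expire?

Natural term of VP-954916:
  Base: filing + 22 years → 22 September 2015.
  Product Clearance Extension: 1724 days claimed exceeds the 1641-day cap, so +1641 days → 20 March 2020.
Expiry of referenced patent VP-781197:
  Base: filing + 22 years → 1 November 2013.
Terminal disclaimer: VP-954916 expires on the earlier of 20 March 2020 and 1 November 2013.

November 1, 2013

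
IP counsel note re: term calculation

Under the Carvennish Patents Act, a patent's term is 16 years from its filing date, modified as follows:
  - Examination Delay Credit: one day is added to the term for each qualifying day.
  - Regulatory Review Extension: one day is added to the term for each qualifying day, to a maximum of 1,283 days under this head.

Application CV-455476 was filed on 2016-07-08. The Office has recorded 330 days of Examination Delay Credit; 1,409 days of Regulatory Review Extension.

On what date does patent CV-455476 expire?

2036-12-07

Base term: filing date + 16 years → 8 July 2032.
Examination Delay Credit: +330 days → 3 June 2033.
Regulatory Review Extension: 1409 days claimed exceeds the 1283-day cap, so +1283 days → 7 December 2036.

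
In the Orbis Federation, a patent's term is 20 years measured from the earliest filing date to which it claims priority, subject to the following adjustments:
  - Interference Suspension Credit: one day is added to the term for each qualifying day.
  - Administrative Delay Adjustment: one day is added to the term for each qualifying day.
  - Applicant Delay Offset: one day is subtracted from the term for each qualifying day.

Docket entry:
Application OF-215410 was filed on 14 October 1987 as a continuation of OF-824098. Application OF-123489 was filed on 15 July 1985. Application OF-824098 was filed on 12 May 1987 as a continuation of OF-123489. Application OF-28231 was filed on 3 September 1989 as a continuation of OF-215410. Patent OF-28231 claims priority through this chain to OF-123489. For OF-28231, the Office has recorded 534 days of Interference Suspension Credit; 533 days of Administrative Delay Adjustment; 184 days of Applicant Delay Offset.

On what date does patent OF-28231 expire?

2007-12-15

Earliest priority filing: 15 July 1985.
Base term: 15 July 1985 + 20 years → 15 July 2005.
Interference Suspension Credit: +534 days → 31 December 2006.
Administrative Delay Adjustment: +533 days → 16 June 2008.
Applicant Delay Offset: −184 days → 15 December 2007.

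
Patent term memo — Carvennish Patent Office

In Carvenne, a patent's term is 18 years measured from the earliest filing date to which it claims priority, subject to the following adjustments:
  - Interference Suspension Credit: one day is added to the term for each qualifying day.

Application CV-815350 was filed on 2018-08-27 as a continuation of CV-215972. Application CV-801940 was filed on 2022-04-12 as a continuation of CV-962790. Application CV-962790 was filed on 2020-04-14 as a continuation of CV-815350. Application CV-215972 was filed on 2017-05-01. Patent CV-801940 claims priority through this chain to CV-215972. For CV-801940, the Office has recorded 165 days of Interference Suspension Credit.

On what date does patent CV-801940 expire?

Earliest priority filing: 1 May 2017.
Base term: 1 May 2017 + 18 years → 1 May 2035.
Interference Suspension Credit: +165 days → 13 October 2035.

October 13, 2035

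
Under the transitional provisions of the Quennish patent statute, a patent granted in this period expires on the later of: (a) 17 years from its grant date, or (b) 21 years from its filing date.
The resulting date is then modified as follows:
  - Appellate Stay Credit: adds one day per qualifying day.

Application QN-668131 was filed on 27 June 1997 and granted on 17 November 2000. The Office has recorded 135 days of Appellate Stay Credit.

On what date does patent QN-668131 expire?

(a) grant + 17 years → 17 November 2017.
(b) filing + 21 years → 27 June 2018.
Later of the two: 27 June 2018.
Appellate Stay Credit: +135 days → 9 November 2018.

2018-11-09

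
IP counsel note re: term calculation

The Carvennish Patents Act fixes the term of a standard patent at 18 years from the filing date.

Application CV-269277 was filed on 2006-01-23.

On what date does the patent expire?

January 23, 2024

Filing date + 18 years → 23 January 2024.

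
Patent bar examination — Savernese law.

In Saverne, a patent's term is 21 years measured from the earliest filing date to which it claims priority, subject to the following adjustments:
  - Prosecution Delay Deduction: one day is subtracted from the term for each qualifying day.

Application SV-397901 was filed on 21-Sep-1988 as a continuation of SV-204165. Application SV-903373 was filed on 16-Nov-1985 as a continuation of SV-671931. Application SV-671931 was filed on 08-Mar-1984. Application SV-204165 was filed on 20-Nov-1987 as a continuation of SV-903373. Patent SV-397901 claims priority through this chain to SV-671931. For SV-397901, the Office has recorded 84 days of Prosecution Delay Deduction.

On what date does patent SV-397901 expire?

Earliest priority filing: 8 March 1984.
Base term: 8 March 1984 + 21 years → 8 March 2005.
Prosecution Delay Deduction: −84 days → 14 December 2004.

December 14, 2004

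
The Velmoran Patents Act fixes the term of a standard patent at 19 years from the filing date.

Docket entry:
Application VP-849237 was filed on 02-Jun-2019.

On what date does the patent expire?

Filing date + 19 years → 2 June 2038.

June 2, 2038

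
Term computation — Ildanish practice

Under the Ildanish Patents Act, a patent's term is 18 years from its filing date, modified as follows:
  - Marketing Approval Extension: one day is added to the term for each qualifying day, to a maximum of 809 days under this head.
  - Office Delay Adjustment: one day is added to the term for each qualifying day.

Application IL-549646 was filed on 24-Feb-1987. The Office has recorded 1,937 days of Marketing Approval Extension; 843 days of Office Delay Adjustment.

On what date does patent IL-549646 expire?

September 3, 2009

Base term: filing date + 18 years → 24 February 2005.
Marketing Approval Extension: 1937 days claimed exceeds the 809-day cap, so +809 days → 14 May 2007.
Office Delay Adjustment: +843 days → 3 September 2009.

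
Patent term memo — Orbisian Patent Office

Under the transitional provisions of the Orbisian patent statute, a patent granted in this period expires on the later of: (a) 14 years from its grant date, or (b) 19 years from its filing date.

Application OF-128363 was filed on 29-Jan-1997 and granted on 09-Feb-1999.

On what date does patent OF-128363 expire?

January 29, 2016

(a) grant + 14 years → 9 February 2013.
(b) filing + 19 years → 29 January 2016.
Later of the two: 29 January 2016.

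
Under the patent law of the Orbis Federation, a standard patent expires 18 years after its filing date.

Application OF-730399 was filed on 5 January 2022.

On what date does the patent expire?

Filing date + 18 years → 5 January 2040.

January 5, 2040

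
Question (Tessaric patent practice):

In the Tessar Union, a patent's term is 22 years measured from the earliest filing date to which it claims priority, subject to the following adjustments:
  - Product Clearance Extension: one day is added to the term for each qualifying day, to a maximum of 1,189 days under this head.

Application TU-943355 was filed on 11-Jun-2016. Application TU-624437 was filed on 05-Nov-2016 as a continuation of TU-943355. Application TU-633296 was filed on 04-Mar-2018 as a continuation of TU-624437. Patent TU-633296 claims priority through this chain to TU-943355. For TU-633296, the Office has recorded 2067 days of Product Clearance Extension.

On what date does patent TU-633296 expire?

September 12, 2041

Earliest priority filing: 11 June 2016.
Base term: 11 June 2016 + 22 years → 11 June 2038.
Product Clearance Extension: 2067 days claimed exceeds the 1189-day cap, so +1189 days → 12 September 2041.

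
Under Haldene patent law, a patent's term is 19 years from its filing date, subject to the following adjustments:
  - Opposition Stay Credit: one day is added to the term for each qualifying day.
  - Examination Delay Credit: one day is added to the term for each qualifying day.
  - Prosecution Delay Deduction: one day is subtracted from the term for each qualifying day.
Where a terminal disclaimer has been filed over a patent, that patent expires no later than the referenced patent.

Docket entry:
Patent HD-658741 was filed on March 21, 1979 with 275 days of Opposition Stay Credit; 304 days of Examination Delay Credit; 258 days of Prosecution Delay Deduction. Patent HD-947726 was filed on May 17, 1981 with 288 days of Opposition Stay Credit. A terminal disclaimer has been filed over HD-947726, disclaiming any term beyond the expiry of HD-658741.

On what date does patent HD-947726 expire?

Natural term of HD-947726:
  Base: filing + 19 years → 17 May 2000.
  Opposition Stay Credit: +288 days → 1 March 2001.
Expiry of referenced patent HD-658741:
  Base: filing + 19 years → 21 March 1998.
  Opposition Stay Credit: +275 days → 21 December 1998.
  Examination Delay Credit: +304 days → 21 October 1999.
  Prosecution Delay Deduction: −258 days → 5 February 1999.
Terminal disclaimer: HD-947726 expires on the earlier of 1 March 2001 and 5 February 1999.

February 5, 1999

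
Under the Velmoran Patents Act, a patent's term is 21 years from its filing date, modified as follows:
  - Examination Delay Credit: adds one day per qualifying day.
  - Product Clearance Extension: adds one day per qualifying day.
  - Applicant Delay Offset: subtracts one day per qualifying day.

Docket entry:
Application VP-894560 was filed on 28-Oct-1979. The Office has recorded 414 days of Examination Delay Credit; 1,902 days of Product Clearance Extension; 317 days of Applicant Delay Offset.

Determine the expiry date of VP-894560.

Base term: filing date + 21 years → 28 October 2000.
Examination Delay Credit: +414 days → 16 December 2001.
Product Clearance Extension: +1902 days → 2 March 2007.
Applicant Delay Offset: −317 days → 19 April 2006.

April 19, 2006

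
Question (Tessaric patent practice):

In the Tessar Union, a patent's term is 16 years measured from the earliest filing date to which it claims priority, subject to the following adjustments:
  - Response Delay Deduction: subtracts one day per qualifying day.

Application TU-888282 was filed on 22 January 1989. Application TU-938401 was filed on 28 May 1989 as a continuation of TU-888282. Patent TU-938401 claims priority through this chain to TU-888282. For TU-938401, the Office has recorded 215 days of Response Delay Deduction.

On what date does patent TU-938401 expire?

2004-06-21

Earliest priority filing: 22 January 1989.
Base term: 22 January 1989 + 16 years → 22 January 2005.
Response Delay Deduction: −215 days → 21 June 2004.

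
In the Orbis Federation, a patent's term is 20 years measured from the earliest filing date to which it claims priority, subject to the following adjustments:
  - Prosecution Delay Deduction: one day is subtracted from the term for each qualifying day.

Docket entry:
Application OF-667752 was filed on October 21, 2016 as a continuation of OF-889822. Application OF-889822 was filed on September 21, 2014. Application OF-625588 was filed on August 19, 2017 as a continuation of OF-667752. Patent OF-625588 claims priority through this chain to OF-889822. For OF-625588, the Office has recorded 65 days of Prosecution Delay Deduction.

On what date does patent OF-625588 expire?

July 18, 2034

Earliest priority filing: 21 September 2014.
Base term: 21 September 2014 + 20 years → 21 September 2034.
Prosecution Delay Deduction: −65 days → 18 July 2034.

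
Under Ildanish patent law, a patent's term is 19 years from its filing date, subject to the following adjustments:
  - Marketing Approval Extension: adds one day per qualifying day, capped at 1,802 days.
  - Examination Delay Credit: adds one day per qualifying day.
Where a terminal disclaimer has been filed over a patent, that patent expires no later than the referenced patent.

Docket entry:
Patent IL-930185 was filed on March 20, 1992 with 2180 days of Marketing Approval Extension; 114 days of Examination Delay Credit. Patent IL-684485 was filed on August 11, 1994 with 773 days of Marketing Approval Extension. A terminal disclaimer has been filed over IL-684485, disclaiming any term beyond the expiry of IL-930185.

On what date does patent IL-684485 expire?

2015-09-23

Natural term of IL-684485:
  Base: filing + 19 years → 11 August 2013.
  Marketing Approval Extension: 773 days (within the 1802-day cap) → +773 days → 23 September 2015.
Expiry of referenced patent IL-930185:
  Base: filing + 19 years → 20 March 2011.
  Marketing Approval Extension: 2180 days claimed exceeds the 1802-day cap, so +1802 days → 24 February 2016.
  Examination Delay Credit: +114 days → 17 June 2016.
Terminal disclaimer: IL-684485 expires on the earlier of 23 September 2015 and 17 June 2016.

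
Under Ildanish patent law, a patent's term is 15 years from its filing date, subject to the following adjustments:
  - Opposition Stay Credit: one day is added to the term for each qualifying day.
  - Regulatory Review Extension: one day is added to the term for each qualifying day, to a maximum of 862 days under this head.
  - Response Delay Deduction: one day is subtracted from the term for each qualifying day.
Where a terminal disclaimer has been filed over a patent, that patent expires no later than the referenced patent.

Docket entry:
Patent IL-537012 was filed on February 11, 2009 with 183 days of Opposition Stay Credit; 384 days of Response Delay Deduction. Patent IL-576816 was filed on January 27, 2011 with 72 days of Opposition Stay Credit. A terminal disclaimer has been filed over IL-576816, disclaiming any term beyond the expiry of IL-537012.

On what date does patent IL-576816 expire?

Natural term of IL-576816:
  Base: filing + 15 years → 27 January 2026.
  Opposition Stay Credit: +72 days → 9 April 2026.
Expiry of referenced patent IL-537012:
  Base: filing + 15 years → 11 February 2024.
  Opposition Stay Credit: +183 days → 12 August 2024.
  Response Delay Deduction: −384 days → 25 July 2023.
Terminal disclaimer: IL-576816 expires on the earlier of 9 April 2026 and 25 July 2023.

2023-07-25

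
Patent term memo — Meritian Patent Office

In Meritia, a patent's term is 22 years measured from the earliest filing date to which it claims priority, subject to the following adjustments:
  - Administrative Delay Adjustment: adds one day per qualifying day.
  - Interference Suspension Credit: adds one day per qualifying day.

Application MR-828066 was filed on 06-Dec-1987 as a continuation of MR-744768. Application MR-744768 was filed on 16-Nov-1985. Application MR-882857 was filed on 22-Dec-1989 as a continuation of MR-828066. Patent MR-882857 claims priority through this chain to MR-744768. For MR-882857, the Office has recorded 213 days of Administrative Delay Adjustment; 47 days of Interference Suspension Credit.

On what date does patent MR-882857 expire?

Earliest priority filing: 16 November 1985.
Base term: 16 November 1985 + 22 years → 16 November 2007.
Administrative Delay Adjustment: +213 days → 16 June 2008.
Interference Suspension Credit: +47 days → 2 August 2008.

August 2, 2008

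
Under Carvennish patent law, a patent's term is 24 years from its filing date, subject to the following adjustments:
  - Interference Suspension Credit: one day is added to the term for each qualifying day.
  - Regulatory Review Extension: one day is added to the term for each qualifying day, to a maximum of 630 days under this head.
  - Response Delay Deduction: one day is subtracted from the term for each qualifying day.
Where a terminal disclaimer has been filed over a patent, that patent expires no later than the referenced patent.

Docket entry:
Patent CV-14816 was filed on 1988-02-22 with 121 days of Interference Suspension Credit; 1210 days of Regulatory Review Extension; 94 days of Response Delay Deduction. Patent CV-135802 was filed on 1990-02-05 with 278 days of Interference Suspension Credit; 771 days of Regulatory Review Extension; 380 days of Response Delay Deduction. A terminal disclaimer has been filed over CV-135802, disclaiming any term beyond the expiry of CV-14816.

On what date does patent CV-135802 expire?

Natural term of CV-135802:
  Base: filing + 24 years → 5 February 2014.
  Interference Suspension Credit: +278 days → 10 November 2014.
  Regulatory Review Extension: 771 days claimed exceeds the 630-day cap, so +630 days → 1 August 2016.
  Response Delay Deduction: −380 days → 18 July 2015.
Expiry of referenced patent CV-14816:
  Base: filing + 24 years → 22 February 2012.
  Interference Suspension Credit: +121 days → 22 June 2012.
  Regulatory Review Extension: 1210 days claimed exceeds the 630-day cap, so +630 days → 14 March 2014.
  Response Delay Deduction: −94 days → 10 December 2013.
Terminal disclaimer: CV-135802 expires on the earlier of 18 July 2015 and 10 December 2013.

December 10, 2013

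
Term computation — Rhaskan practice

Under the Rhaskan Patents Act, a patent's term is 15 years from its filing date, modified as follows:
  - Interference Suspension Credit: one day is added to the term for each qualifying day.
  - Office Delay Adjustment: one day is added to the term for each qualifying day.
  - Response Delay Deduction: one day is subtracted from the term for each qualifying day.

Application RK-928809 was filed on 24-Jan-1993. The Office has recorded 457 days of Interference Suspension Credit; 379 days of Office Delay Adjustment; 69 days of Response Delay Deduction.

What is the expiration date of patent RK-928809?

Base term: filing date + 15 years → 24 January 2008.
Interference Suspension Credit: +457 days → 25 April 2009.
Office Delay Adjustment: +379 days → 9 May 2010.
Response Delay Deduction: −69 days → 1 March 2010.

March 1, 2010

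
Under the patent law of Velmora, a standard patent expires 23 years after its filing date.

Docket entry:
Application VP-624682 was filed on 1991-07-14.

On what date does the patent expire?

2014-07-14

Filing date + 23 years → 14 July 2014.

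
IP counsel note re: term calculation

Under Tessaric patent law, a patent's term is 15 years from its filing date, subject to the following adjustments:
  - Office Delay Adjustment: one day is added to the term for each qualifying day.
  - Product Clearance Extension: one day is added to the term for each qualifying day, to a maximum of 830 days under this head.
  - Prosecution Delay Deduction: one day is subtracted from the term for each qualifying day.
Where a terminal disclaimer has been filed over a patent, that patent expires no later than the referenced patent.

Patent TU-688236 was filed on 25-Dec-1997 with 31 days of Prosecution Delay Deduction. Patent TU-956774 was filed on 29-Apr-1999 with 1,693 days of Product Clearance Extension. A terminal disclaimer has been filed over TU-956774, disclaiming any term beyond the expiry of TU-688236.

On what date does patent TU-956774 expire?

Natural term of TU-956774:
  Base: filing + 15 years → 29 April 2014.
  Product Clearance Extension: 1693 days claimed exceeds the 830-day cap, so +830 days → 6 August 2016.
Expiry of referenced patent TU-688236:
  Base: filing + 15 years → 25 December 2012.
  Prosecution Delay Deduction: −31 days → 24 November 2012.
Terminal disclaimer: TU-956774 expires on the earlier of 6 August 2016 and 24 November 2012.

2012-11-24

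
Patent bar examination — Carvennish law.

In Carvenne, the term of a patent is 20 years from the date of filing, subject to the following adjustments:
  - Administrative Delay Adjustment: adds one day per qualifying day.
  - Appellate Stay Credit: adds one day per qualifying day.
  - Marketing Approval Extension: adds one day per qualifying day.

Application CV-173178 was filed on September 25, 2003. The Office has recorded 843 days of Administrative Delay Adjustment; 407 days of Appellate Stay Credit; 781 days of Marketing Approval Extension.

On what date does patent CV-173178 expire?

2029-04-17

Base term: filing date + 20 years → 25 September 2023.
Administrative Delay Adjustment: +843 days → 15 January 2026.
Appellate Stay Credit: +407 days → 26 February 2027.
Marketing Approval Extension: +781 days → 17 April 2029.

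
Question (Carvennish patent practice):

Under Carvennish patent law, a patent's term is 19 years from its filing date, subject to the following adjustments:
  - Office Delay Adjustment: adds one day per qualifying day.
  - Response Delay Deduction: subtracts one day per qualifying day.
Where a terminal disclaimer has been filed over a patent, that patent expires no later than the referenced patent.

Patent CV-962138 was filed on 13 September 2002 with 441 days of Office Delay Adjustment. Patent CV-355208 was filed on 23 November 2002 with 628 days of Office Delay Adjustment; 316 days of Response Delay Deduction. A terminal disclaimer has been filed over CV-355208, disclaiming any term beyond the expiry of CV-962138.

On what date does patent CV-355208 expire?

2022-10-01

Natural term of CV-355208:
  Base: filing + 19 years → 23 November 2021.
  Office Delay Adjustment: +628 days → 13 August 2023.
  Response Delay Deduction: −316 days → 1 October 2022.
Expiry of referenced patent CV-962138:
  Base: filing + 19 years → 13 September 2021.
  Office Delay Adjustment: +441 days → 28 November 2022.
Terminal disclaimer: CV-355208 expires on the earlier of 1 October 2022 and 28 November 2022.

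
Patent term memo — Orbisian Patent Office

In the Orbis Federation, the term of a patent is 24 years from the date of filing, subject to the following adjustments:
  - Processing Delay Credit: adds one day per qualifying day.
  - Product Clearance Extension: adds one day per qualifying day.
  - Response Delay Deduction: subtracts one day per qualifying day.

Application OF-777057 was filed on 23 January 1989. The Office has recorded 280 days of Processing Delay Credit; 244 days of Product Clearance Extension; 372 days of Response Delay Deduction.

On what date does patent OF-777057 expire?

June 24, 2013

Base term: filing date + 24 years → 23 January 2013.
Processing Delay Credit: +280 days → 30 October 2013.
Product Clearance Extension: +244 days → 1 July 2014.
Response Delay Deduction: −372 days → 24 June 2013.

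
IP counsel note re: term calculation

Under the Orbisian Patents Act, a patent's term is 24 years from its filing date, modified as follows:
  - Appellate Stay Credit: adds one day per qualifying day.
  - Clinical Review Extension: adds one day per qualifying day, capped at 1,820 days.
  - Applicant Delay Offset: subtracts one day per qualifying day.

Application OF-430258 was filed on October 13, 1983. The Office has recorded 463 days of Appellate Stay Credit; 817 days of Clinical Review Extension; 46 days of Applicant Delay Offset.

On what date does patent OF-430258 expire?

Base term: filing date + 24 years → 13 October 2007.
Appellate Stay Credit: +463 days → 18 January 2009.
Clinical Review Extension: 817 days (within the 1820-day cap) → +817 days → 15 April 2011.
Applicant Delay Offset: −46 days → 28 February 2011.

February 28, 2011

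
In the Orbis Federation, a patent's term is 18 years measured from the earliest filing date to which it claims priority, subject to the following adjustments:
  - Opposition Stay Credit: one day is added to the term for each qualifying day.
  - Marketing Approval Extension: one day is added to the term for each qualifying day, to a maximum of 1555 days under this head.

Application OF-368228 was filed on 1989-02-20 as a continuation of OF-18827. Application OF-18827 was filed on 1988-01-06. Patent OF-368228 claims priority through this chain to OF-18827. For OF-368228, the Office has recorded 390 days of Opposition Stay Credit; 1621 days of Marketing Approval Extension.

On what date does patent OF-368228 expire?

Earliest priority filing: 6 January 1988.
Base term: 6 January 1988 + 18 years → 6 January 2006.
Opposition Stay Credit: +390 days → 31 January 2007.
Marketing Approval Extension: 1621 days claimed exceeds the 1555-day cap, so +1555 days → 5 May 2011.

2011-05-05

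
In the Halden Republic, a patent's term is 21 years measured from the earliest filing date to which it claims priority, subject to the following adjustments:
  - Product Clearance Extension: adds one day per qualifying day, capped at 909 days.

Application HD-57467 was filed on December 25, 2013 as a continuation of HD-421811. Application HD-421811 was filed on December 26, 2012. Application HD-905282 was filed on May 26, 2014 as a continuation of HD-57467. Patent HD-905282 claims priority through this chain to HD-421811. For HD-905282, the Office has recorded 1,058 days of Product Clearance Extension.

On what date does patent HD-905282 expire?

Earliest priority filing: 26 December 2012.
Base term: 26 December 2012 + 21 years → 26 December 2033.
Product Clearance Extension: 1058 days claimed exceeds the 909-day cap, so +909 days → 22 June 2036.

June 22, 2036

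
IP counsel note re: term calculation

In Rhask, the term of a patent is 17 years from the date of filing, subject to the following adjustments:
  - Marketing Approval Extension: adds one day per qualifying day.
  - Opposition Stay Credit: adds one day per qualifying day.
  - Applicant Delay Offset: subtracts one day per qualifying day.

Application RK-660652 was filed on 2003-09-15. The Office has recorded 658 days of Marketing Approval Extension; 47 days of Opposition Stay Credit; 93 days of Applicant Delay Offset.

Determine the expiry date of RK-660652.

Base term: filing date + 17 years → 15 September 2020.
Marketing Approval Extension: +658 days → 5 July 2022.
Opposition Stay Credit: +47 days → 21 August 2022.
Applicant Delay Offset: −93 days → 20 May 2022.

May 20, 2022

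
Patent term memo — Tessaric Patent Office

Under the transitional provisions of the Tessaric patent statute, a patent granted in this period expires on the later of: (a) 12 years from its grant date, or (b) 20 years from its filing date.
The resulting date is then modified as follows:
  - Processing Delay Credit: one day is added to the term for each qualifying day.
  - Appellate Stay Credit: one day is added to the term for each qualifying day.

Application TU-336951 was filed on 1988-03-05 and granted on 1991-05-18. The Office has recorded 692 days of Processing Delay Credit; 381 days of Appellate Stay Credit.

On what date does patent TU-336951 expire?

February 11, 2011

(a) grant + 12 years → 18 May 2003.
(b) filing + 20 years → 5 March 2008.
Later of the two: 5 March 2008.
Processing Delay Credit: +692 days → 26 January 2010.
Appellate Stay Credit: +381 days → 11 February 2011.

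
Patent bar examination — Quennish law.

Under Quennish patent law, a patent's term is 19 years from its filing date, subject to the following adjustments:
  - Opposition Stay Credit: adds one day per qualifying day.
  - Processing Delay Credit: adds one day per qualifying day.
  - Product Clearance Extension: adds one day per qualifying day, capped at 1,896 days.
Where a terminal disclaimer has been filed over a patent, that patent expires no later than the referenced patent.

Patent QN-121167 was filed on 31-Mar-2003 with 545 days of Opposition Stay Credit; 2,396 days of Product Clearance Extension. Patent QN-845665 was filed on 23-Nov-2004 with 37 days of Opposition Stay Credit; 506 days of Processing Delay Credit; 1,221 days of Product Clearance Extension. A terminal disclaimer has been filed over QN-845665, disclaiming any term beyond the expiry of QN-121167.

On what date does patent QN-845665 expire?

Natural term of QN-845665:
  Base: filing + 19 years → 23 November 2023.
  Opposition Stay Credit: +37 days → 30 December 2023.
  Processing Delay Credit: +506 days → 19 May 2025.
  Product Clearance Extension: 1221 days (within the 1896-day cap) → +1221 days → 21 September 2028.
Expiry of referenced patent QN-121167:
  Base: filing + 19 years → 31 March 2022.
  Opposition Stay Credit: +545 days → 27 September 2023.
  Product Clearance Extension: 2396 days claimed exceeds the 1896-day cap, so +1896 days → 5 December 2028.
Terminal disclaimer: QN-845665 expires on the earlier of 21 September 2028 and 5 December 2028.

2028-09-21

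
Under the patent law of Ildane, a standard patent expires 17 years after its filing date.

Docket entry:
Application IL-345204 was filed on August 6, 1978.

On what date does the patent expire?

August 6, 1995

Filing date + 17 years → 6 August 1995.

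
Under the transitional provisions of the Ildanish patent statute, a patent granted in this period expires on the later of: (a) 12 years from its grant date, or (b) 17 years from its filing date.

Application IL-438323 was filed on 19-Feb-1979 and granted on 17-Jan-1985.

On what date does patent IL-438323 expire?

(a) grant + 12 years → 17 January 1997.
(b) filing + 17 years → 19 February 1996.
Later of the two: 17 January 1997.

1997-01-17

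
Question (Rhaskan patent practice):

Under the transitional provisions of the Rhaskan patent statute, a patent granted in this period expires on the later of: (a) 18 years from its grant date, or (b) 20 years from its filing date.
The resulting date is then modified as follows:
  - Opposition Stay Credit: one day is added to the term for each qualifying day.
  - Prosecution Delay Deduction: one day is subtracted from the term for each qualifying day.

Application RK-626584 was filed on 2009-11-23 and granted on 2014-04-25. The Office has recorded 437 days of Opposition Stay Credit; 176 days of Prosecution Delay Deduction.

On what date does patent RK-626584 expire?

(a) grant + 18 years → 25 April 2032.
(b) filing + 20 years → 23 November 2029.
Later of the two: 25 April 2032.
Opposition Stay Credit: +437 days → 6 July 2033.
Prosecution Delay Deduction: −176 days → 11 January 2033.

2033-01-11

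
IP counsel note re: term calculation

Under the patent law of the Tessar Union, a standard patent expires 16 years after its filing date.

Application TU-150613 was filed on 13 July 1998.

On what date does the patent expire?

2014-07-13

Filing date + 16 years → 13 July 2014.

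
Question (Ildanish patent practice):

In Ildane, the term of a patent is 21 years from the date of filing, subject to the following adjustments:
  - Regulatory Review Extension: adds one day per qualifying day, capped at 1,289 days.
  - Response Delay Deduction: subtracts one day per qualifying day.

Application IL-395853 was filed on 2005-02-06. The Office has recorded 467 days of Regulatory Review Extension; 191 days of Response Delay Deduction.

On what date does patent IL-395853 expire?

November 9, 2026

Base term: filing date + 21 years → 6 February 2026.
Regulatory Review Extension: 467 days (within the 1289-day cap) → +467 days → 19 May 2027.
Response Delay Deduction: −191 days → 9 November 2026.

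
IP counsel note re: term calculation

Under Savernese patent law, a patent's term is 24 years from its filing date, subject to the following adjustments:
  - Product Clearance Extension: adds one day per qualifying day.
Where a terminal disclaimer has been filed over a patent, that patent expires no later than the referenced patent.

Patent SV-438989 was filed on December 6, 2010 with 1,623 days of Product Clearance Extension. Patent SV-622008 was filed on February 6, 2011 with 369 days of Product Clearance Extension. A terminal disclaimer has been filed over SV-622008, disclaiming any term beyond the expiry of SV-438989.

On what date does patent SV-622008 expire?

Natural term of SV-622008:
  Base: filing + 24 years → 6 February 2035.
  Product Clearance Extension: +369 days → 10 February 2036.
Expiry of referenced patent SV-438989:
  Base: filing + 24 years → 6 December 2034.
  Product Clearance Extension: +1623 days → 17 May 2039.
Terminal disclaimer: SV-622008 expires on the earlier of 10 February 2036 and 17 May 2039.

February 10, 2036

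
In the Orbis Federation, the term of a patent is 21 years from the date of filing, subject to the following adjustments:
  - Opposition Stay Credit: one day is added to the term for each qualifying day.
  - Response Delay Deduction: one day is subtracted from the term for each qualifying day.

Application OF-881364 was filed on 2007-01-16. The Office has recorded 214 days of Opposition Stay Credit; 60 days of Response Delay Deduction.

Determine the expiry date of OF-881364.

Base term: filing date + 21 years → 16 January 2028.
Opposition Stay Credit: +214 days → 17 August 2028.
Response Delay Deduction: −60 days → 18 June 2028.

June 18, 2028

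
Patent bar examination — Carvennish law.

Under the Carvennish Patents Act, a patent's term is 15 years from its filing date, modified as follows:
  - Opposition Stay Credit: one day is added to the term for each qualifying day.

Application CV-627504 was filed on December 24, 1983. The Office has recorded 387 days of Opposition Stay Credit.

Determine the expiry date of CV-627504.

January 15, 2000

Base term: filing date + 15 years → 24 December 1998.
Opposition Stay Credit: +387 days → 15 January 2000.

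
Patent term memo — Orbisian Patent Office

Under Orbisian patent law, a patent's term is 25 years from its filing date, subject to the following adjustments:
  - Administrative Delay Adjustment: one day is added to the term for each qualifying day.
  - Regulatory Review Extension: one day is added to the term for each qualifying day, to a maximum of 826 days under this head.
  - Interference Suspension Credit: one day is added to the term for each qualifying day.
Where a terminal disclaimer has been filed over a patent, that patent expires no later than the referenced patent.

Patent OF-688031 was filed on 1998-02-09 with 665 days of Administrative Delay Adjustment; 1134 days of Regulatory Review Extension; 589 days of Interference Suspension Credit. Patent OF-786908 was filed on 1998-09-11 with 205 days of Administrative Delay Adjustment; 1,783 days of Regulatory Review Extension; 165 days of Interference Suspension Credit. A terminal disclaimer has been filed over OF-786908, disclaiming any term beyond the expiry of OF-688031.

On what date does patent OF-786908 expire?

Natural term of OF-786908:
  Base: filing + 25 years → 11 September 2023.
  Administrative Delay Adjustment: +205 days → 3 April 2024.
  Regulatory Review Extension: 1783 days claimed exceeds the 826-day cap, so +826 days → 8 July 2026.
  Interference Suspension Credit: +165 days → 20 December 2026.
Expiry of referenced patent OF-688031:
  Base: filing + 25 years → 9 February 2023.
  Administrative Delay Adjustment: +665 days → 5 December 2024.
  Regulatory Review Extension: 1134 days claimed exceeds the 826-day cap, so +826 days → 11 March 2027.
  Interference Suspension Credit: +589 days → 20 October 2028.
Terminal disclaimer: OF-786908 expires on the earlier of 20 December 2026 and 20 October 2028.

December 20, 2026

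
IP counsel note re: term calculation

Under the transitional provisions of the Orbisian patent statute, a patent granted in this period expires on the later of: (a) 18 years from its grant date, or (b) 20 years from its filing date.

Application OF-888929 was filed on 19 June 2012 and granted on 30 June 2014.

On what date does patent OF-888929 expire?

(a) grant + 18 years → 30 June 2032.
(b) filing + 20 years → 19 June 2032.
Later of the two: 30 June 2032.

June 30, 2032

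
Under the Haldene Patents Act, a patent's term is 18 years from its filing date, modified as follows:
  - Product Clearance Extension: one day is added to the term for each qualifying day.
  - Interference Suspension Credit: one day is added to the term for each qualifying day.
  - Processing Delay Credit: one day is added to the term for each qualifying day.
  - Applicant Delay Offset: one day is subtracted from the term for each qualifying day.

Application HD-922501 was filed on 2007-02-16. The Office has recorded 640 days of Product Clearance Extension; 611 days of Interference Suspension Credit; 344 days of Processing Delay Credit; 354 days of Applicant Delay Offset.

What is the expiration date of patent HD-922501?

Base term: filing date + 18 years → 16 February 2025.
Product Clearance Extension: +640 days → 18 November 2026.
Interference Suspension Credit: +611 days → 21 July 2028.
Processing Delay Credit: +344 days → 30 June 2029.
Applicant Delay Offset: −354 days → 11 July 2028.

2028-07-11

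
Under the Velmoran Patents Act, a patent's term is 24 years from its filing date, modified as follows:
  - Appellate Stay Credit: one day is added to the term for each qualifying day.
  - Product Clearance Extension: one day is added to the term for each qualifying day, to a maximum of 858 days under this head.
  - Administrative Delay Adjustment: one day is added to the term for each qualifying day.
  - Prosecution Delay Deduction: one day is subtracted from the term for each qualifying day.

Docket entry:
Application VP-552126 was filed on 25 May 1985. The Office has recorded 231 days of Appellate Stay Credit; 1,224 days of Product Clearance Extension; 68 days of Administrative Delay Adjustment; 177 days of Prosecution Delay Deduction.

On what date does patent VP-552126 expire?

Base term: filing date + 24 years → 25 May 2009.
Appellate Stay Credit: +231 days → 11 January 2010.
Product Clearance Extension: 1224 days claimed exceeds the 858-day cap, so +858 days → 18 May 2012.
Administrative Delay Adjustment: +68 days → 25 July 2012.
Prosecution Delay Deduction: −177 days → 30 January 2012.

2012-01-30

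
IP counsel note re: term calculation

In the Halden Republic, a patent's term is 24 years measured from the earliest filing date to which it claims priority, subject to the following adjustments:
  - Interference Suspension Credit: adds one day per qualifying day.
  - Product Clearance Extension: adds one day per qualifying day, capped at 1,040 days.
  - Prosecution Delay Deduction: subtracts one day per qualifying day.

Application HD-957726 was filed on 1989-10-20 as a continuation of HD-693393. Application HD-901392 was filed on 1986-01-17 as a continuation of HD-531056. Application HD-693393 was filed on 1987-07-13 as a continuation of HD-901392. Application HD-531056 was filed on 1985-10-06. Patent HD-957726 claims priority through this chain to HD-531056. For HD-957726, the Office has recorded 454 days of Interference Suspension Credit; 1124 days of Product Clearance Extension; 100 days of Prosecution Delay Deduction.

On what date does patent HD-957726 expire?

Earliest priority filing: 6 October 1985.
Base term: 6 October 1985 + 24 years → 6 October 2009.
Interference Suspension Credit: +454 days → 3 January 2011.
Product Clearance Extension: 1124 days claimed exceeds the 1040-day cap, so +1040 days → 8 November 2013.
Prosecution Delay Deduction: −100 days → 31 July 2013.

2013-07-31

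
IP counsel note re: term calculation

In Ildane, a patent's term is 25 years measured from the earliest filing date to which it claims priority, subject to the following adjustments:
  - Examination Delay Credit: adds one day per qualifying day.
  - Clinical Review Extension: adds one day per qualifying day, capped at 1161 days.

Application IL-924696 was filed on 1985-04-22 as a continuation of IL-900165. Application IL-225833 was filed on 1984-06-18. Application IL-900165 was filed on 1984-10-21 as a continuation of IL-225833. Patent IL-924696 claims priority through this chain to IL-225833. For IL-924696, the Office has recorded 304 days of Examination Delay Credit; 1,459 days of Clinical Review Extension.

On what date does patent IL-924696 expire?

Earliest priority filing: 18 June 1984.
Base term: 18 June 1984 + 25 years → 18 June 2009.
Examination Delay Credit: +304 days → 18 April 2010.
Clinical Review Extension: 1459 days claimed exceeds the 1161-day cap, so +1161 days → 22 June 2013.

June 22, 2013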